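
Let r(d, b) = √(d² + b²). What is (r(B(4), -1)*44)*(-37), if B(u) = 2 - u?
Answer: -1628*√5 ≈ -3640.3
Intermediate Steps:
r(d, b) = √(b² + d²)
(r(B(4), -1)*44)*(-37) = (√((-1)² + (2 - 1*4)²)*44)*(-37) = (√(1 + (2 - 4)²)*44)*(-37) = (√(1 + (-2)²)*44)*(-37) = (√(1 + 4)*44)*(-37) = (√5*44)*(-37) = (44*√5)*(-37) = -1628*√5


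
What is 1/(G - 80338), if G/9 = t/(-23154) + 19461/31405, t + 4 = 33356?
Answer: -121191895/9737209689859 ≈ -1.2446e-5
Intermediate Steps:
t = 33352 (t = -4 + 33356 = 33352)
G = -895229349/121191895 (G = 9*(33352/(-23154) + 19461/31405) = 9*(33352*(-1/23154) + 19461*(1/31405)) = 9*(-16676/11577 + 19461/31405) = 9*(-298409783/363575685) = -895229349/121191895 ≈ -7.3869)
1/(G - 80338) = 1/(-895229349/121191895 - 80338) = 1/(-9737209689859/121191895) = -121191895/9737209689859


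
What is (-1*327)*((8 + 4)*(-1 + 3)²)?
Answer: -15696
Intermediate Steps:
(-1*327)*((8 + 4)*(-1 + 3)²) = -3924*2² = -3924*4 = -327*48 = -15696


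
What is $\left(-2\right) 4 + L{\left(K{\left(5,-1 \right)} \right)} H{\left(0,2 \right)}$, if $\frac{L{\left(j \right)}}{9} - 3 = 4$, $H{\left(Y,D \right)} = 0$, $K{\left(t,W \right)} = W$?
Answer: $-8$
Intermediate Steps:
$L{\left(j \right)} = 63$ ($L{\left(j \right)} = 27 + 9 \cdot 4 = 27 + 36 = 63$)
$\left(-2\right) 4 + L{\left(K{\left(5,-1 \right)} \right)} H{\left(0,2 \right)} = \left(-2\right) 4 + 63 \cdot 0 = -8 + 0 = -8$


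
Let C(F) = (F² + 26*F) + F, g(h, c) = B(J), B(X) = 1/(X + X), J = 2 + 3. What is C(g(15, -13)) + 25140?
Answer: 2514271/100 ≈ 25143.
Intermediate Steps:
J = 5
B(X) = 1/(2*X)
g(h, c) = ⅒ (g(h, c) = (½)/5 = (½)*(⅕) = ⅒)
C(F) = F² + 27*F
C(g(15, -13)) + 25140 = (27 + ⅒)/10 + 25140 = (⅒)*(271/10) + 25140 = 271/100 + 25140 = 2514271/100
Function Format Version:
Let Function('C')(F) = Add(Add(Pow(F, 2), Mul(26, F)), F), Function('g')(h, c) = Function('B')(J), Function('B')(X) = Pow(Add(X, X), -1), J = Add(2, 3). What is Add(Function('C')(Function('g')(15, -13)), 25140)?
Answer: Rational(2514271, 100) ≈ 25143.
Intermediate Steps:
J = 5
Function('B')(X) = Mul(Rational(1, 2), Pow(X, -1)) (Function('B')(X) = Pow(Mul(2, X), -1) = Mul(Rational(1, 2), Pow(X, -1)))
Function('g')(h, c) = Rational(1, 10) (Function('g')(h, c) = Mul(Rational(1, 2), Pow(5, -1)) = Mul(Rational(1, 2), Rational(1, 5)) = Rational(1, 10))
Function('C')(F) = Add(Pow(F, 2), Mul(27, F))
Add(Function('C')(Function('g')(15, -13)), 25140) = Add(Mul(Rational(1, 10), Add(27, Rational(1, 10))), 25140) = Add(Mul(Rational(1, 10), Rational(271, 10)), 25140) = Add(Rational(271, 100), 25140) = Rational(2514271, 100)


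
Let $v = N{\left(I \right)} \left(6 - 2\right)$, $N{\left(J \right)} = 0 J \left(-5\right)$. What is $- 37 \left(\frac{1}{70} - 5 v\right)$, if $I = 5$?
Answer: $- \frac{37}{70} \approx -0.52857$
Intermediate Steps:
$N{\left(J \right)} = 0$ ($N{\left(J \right)} = 0 \left(-5\right) = 0$)
$v = 0$ ($v = 0 \left(6 - 2\right) = 0 \cdot 4 = 0$)
$- 37 \left(\frac{1}{70} - 5 v\right) = - 37 \left(\frac{1}{70} - 0\right) = - 37 \left(\frac{1}{70} + 0\right) = \left(-37\right) \frac{1}{70} = - \frac{37}{70}$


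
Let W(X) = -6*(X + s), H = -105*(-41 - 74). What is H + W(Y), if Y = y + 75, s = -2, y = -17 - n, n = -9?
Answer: 11685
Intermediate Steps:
y = -8 (y = -17 - 1*(-9) = -17 + 9 = -8)
Y = 67 (Y = -8 + 75 = 67)
H = 12075 (H = -105*(-115) = 12075)
W(X) = 12 - 6*X (W(X) = -6*(X - 2) = -6*(-2 + X) = 12 - 6*X)
H + W(Y) = 12075 + (12 - 6*67) = 12075 + (12 - 402) = 12075 - 390 = 11685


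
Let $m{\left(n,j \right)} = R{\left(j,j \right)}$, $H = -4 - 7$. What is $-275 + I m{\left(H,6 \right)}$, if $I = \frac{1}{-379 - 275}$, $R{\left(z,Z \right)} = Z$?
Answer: $- \frac{29976}{109} \approx -275.01$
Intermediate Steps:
$H = -11$ ($H = -4 - 7 = -11$)
$m{\left(n,j \right)} = j$
$I = - \frac{1}{654}$ ($I = \frac{1}{-654} = - \frac{1}{654} \approx -0.0015291$)
$-275 + I m{\left(H,6 \right)} = -275 - \frac{1}{109} = - \frac{29976}{109}$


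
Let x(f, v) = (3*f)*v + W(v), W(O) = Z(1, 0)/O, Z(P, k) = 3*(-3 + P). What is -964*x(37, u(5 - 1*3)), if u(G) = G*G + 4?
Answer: -855309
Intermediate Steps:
Z(P, k) = -9 + 3*P
W(O) = -6/O (W(O) = (-9 + 3*1)/O = (-9 + 3)/O = -6/O)
u(G) = 4 + G² (u(G) = G² + 4 = 4 + G²)
x(f, v) = -6/v + 3*f*v (x(f, v) = (3*f)*v - 6/v = 3*f*v - 6/v = -6/v + 3*f*v)
-964*x(37, u(5 - 1*3)) = -964*(-6/(4 + (5 - 1*3)²) + 3*37*(4 + (5 - 1*3)²)) = -964*(-6/(4 + (5 - 3)²) + 3*37*(4 + (5 - 3)²)) = -964*(-6/(4 + 2²) + 3*37*(4 + 2²)) = -964*(-6/(4 + 4) + 3*37*(4 + 4)) = -964*(-6/8 + 3*37*8) = -964*(-6*⅛ + 888) = -964*(-¾ + 888) = -964*3549/4 = -855309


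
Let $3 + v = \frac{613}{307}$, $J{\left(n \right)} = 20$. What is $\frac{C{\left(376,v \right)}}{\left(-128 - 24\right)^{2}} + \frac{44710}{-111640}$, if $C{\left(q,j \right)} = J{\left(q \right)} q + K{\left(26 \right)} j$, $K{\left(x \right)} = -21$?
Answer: $- \frac{366663461}{4949090512} \approx -0.074087$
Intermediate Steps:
$v = - \frac{308}{307}$ ($v = -3 + \frac{613}{307} = - \frac{308}{307} \approx -1.0033$)
$C{\left(q,j \right)} = - 21 j + 20 q$ ($C{\left(q,j \right)} = 20 q - 21 j = - 21 j + 20 q$)
$\frac{C{\left(376,v \right)}}{\left(-128 - 24\right)^{2}} + \frac{44710}{-111640} = \frac{\left(-21\right) \left(- \frac{308}{307}\right) + 20 \cdot 376}{\left(-128 - 24\right)^{2}} + \frac{44710}{-111640} = \frac{\frac{6468}{307} + 7520}{\left(-152\right)^{2}} + 44710 \left(- \frac{1}{111640}\right) = \frac{2315108}{307 \cdot 23104} - \frac{4471}{11164} = \frac{2315108}{307} \cdot \frac{1}{23104} - \frac{4471}{11164} = \frac{578777}{1773232} - \frac{4471}{11164} = - \frac{366663461}{4949090512}$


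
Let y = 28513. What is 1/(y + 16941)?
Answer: 1/45454 ≈ 2.2000e-5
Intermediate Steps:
1/(y + 16941) = 1/(28513 + 16941) = 1/45454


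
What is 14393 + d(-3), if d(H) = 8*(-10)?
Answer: 14313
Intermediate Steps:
d(H) = -80
14393 + d(-3) = 14393 - 80 = 14313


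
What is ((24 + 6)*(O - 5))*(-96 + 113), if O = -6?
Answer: -5610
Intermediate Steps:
((24 + 6)*(O - 5))*(-96 + 113) = ((24 + 6)*(-6 - 5))*(-96 + 113) = (30*(-11))*17 = -330*17 = -5610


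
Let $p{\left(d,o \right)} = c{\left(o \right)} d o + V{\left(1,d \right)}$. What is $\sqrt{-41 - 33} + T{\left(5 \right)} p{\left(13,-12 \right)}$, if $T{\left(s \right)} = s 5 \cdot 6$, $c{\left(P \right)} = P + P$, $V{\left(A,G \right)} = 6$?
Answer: $562500 + i \sqrt{74} \approx 5.625 \cdot 10^{5} + 8.6023 i$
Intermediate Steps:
$c{\left(P \right)} = 2 P$
$p{\left(d,o \right)} = 6 + 2 d o^{2}$ ($p{\left(d,o \right)} = 2 o d o + 6 = 2 d o o + 6 = 2 d o^{2} + 6 = 6 + 2 d o^{2}$)
$T{\left(s \right)} = 30 s$ ($T{\left(s \right)} = 5 s 6 = 30 s$)
$\sqrt{-41 - 33} + T{\left(5 \right)} p{\left(13,-12 \right)} = \sqrt{-41 - 33} + 30 \cdot 5 \left(6 + 2 \cdot 13 \left(-12\right)^{2}\right) = \sqrt{-74} + 150 \left(6 + 2 \cdot 13 \cdot 144\right) = i \sqrt{74} + 150 \left(6 + 3744\right) = i \sqrt{74} + 150 \cdot 3750 = i \sqrt{74} + 562500 = 562500 + i \sqrt{74}$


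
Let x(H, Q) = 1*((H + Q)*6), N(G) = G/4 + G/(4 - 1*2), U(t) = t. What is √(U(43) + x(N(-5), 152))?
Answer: √3730/2 ≈ 30.537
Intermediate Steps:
N(G) = 3*G/4 (N(G) = G*(¼) + G/(4 - 2) = G/4 + G/2 = 3*G/4)
x(H, Q) = 6*H + 6*Q (x(H, Q) = 1*(6*H + 6*Q) = 6*H + 6*Q)
√(U(43) + x(N(-5), 152)) = √(43 + (6*((¾)*(-5)) + 6*152)) = √(43 + (6*(-15/4) + 912)) = √(43 + (-45/2 + 912)) = √(43 + 1779/2) = √(1865/2) = √3730/2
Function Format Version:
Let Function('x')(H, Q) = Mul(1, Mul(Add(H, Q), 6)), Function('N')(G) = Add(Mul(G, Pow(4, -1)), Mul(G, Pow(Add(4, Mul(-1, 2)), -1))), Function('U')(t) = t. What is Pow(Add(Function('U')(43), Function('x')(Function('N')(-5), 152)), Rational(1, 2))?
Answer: Mul(Rational(1, 2), Pow(3730, Rational(1, 2))) ≈ 30.537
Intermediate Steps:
Function('N')(G) = Mul(Rational(3, 4), G) (Function('N')(G) = Add(Mul(G, Rational(1, 4)), Mul(G, Pow(Add(4, -2), -1))) = Add(Mul(Rational(1, 4), G), Mul(G, Pow(2, -1))) = Add(Mul(Rational(1, 4), G), Mul(G, Rational(1, 2))) = Add(Mul(Rational(1, 4), G), Mul(Rational(1, 2), G)) = Mul(Rational(3, 4), G))
Function('x')(H, Q) = Add(Mul(6, H), Mul(6, Q)) (Function('x')(H, Q) = Mul(1, Add(Mul(6, H), Mul(6, Q))) = Add(Mul(6, H), Mul(6, Q)))
Pow(Add(Function('U')(43), Function('x')(Function('N')(-5), 152)), Rational(1, 2)) = Pow(Add(43, Add(Mul(6, Mul(Rational(3, 4), -5)), Mul(6, 152))), Rational(1, 2)) = Pow(Add(43, Add(Mul(6, Rational(-15, 4)), 912)), Rational(1, 2)) = Pow(Add(43, Add(Rational(-45, 2), 912)), Rational(1, 2)) = Pow(Add(43, Rational(1779, 2)), Rational(1, 2)) = Pow(Rational(1865, 2), Rational(1, 2)) = Mul(Rational(1, 2), Pow(3730, Rational(1, 2)))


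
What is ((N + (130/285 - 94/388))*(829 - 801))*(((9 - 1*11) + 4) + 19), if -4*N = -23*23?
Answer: 143548979/1843 ≈ 77889.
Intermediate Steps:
N = 529/4 (N = -(-23)*23/4 = -1/4*(-529) = 529/4 ≈ 132.25)
((N + (130/285 - 94/388))*(829 - 801))*(((9 - 1*11) + 4) + 19) = ((529/4 + (130/285 - 94/388))*(829 - 801))*(((9 - 1*11) + 4) + 19) = ((529/4 + (130*(1/285) - 94*1/388))*28)*(((9 - 11) + 4) + 19) = ((529/4 + (26/57 - 47/194))*28)*((-2 + 4) + 19) = ((529/4 + 2365/11058)*28)*(2 + 19) = ((2929571/22116)*28)*21 = (20506997/5529)*21 = 143548979/1843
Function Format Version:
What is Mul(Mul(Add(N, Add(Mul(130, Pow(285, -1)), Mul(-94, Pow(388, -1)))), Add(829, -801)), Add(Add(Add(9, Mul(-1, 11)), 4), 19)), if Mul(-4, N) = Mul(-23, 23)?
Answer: Rational(143548979, 1843) ≈ 77889.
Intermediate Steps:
N = Rational(529, 4) (N = Mul(Rational(-1, 4), Mul(-23, 23)) = Mul(Rational(-1, 4), -529) = Rational(529, 4) ≈ 132.25)
Mul(Mul(Add(N, Add(Mul(130, Pow(285, -1)), Mul(-94, Pow(388, -1)))), Add(829, -801)), Add(Add(Add(9, Mul(-1, 11)), 4), 19)) = Mul(Mul(Add(Rational(529, 4), Add(Mul(130, Pow(285, -1)), Mul(-94, Pow(388, -1)))), Add(829, -801)), Add(Add(Add(9, Mul(-1, 11)), 4), 19)) = Mul(Mul(Add(Rational(529, 4), Add(Mul(130, Rational(1, 285)), Mul(-94, Rational(1, 388)))), 28), Add(Add(Add(9, -11), 4), 19)) = Mul(Mul(Add(Rational(529, 4), Add(Rational(26, 57), Rational(-47, 194))), 28), Add(Add(-2, 4), 19)) = Mul(Mul(Add(Rational(529, 4), Rational(2365, 11058)), 28), Add(2, 19)) = Mul(Mul(Rational(2929571, 22116), 28), 21) = Mul(Rational(20506997, 5529), 21) = Rational(143548979, 1843)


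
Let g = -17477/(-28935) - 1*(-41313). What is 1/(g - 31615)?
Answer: 28935/280629107 ≈ 0.00010311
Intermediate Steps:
g = 1195409132/28935 (g = -17477*(-1)/28935 + 41313 = -1*(-17477/28935) + 41313 = 17477/28935 + 41313 = 1195409132/28935 ≈ 41314.)
1/(g - 31615) = 1/(1195409132/28935 - 31615) = 1/(280629107/28935) = 28935/280629107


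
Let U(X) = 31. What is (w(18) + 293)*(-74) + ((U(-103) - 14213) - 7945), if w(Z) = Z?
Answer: -45141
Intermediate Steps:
(w(18) + 293)*(-74) + ((U(-103) - 14213) - 7945) = (18 + 293)*(-74) + ((31 - 14213) - 7945) = 311*(-74) + (-14182 - 7945) = -23014 - 22127 = -45141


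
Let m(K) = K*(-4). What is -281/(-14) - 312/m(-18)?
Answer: 661/42 ≈ 15.738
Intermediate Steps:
m(K) = -4*K
-281/(-14) - 312/m(-18) = -281/(-14) - 312/((-4*(-18))) = -281*(-1/14) - 312/72 = 281/14 - 312*1/72 = 281/14 - 13/3 = 661/42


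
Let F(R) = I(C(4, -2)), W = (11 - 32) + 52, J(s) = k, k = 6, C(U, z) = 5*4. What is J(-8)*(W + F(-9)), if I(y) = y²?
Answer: 2586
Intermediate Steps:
C(U, z) = 20
J(s) = 6
W = 31 (W = -21 + 52 = 31)
F(R) = 400 (F(R) = 20² = 400)
J(-8)*(W + F(-9)) = 6*(31 + 400) = 6*431 = 2586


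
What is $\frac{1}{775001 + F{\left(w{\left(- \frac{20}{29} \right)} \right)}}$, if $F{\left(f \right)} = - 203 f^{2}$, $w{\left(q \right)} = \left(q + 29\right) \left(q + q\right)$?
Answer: $\frac{24389}{11352240189} \approx 2.1484 \cdot 10^{-6}$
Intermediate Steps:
$w{\left(q \right)} = 2 q \left(29 + q\right)$ ($w{\left(q \right)} = \left(29 + q\right) 2 q = 2 q \left(29 + q\right)$)
$\frac{1}{775001 + F{\left(w{\left(- \frac{20}{29} \right)} \right)}} = \frac{1}{775001 - 203 \left(2 \left(- \frac{20}{29}\right) \left(29 - \frac{20}{29}\right)\right)^{2}} = \frac{1}{775001 - 203 \left(2 \left(- \frac{20}{29}\right) \frac{821}{29}\right)^{2}} = \frac{1}{775001 - 203 \left(- \frac{32840}{841}\right)^{2}} = \frac{1}{775001 - \frac{7549259200}{24389}} = \frac{1}{\frac{11352240189}{24389}} = \frac{24389}{11352240189}$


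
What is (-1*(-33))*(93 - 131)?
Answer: -1254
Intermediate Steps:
(-1*(-33))*(93 - 131) = 33*(-38) = -1254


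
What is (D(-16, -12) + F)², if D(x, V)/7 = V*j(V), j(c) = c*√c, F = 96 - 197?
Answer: (101 - 2016*I*√3)² ≈ -1.2183e+7 - 7.0535e+5*I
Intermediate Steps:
F = -101
j(c) = c^(3/2)
D(x, V) = 7*V^(5/2) (D(x, V) = 7*(V*V^(3/2)) = 7*V^(5/2))
(D(-16, -12) + F)² = (7*(-12)^(5/2) - 101)² = (7*(288*I*√3) - 101)² = (2016*I*√3 - 101)² = (-101 + 2016*I*√3)²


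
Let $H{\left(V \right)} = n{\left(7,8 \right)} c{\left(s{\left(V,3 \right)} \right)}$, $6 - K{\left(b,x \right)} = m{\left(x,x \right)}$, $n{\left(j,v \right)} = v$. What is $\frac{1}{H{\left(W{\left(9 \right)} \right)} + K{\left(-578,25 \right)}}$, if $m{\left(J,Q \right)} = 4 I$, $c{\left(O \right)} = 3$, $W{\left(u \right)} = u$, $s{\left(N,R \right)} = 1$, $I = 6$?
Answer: $\frac{1}{6} \approx 0.16667$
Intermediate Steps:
$m{\left(J,Q \right)} = 24$ ($m{\left(J,Q \right)} = 4 \cdot 6 = 24$)
$K{\left(b,x \right)} = -18$ ($K{\left(b,x \right)} = 6 - 24 = -18$)
$H{\left(V \right)} = 24$ ($H{\left(V \right)} = 8 \cdot 3 = 24$)
$\frac{1}{H{\left(W{\left(9 \right)} \right)} + K{\left(-578,25 \right)}} = \frac{1}{24 - 18} = \frac{1}{6}$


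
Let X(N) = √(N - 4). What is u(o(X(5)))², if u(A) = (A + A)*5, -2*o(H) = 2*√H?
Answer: 100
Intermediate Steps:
X(N) = √(-4 + N)
o(H) = -√H
u(A) = 10*A (u(A) = (2*A)*5 = 10*A)
u(o(X(5)))² = (10*(-√(√(-4 + 5))))² = (10*(-√(√1)))² = (10*(-√1))² = (10*(-1*1))² = (10*(-1))² = (-10)² = 100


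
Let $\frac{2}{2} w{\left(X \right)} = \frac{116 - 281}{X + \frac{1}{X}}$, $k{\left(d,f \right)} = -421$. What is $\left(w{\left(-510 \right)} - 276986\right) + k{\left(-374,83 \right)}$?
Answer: $- \frac{72153753957}{260101} \approx -2.7741 \cdot 10^{5}$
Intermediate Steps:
$w{\left(X \right)} = - \frac{165}{X + \frac{1}{X}}$ ($w{\left(X \right)} = \frac{116 - 281}{X + \frac{1}{X}} = - \frac{165}{X + \frac{1}{X}}$)
$\left(w{\left(-510 \right)} - 276986\right) + k{\left(-374,83 \right)} = \left(\left(-165\right) \left(-510\right) \frac{1}{1 + \left(-510\right)^{2}} - 276986\right) - 421 = \left(\left(-165\right) \left(-510\right) \frac{1}{1 + 260100} - 276986\right) - 421 = \left(\left(-165\right) \left(-510\right) \frac{1}{260101} - 276986\right) - 421 = \left(\frac{84150}{260101} - 276986\right) - 421 = - \frac{72044251436}{260101} - 421 = - \frac{72153753957}{260101}$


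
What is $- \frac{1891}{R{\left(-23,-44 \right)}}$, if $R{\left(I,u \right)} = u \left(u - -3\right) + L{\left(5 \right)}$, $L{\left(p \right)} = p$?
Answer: $- \frac{1891}{1809} \approx -1.0453$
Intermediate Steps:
$R{\left(I,u \right)} = 5 + u \left(3 + u\right)$ ($R{\left(I,u \right)} = u \left(u - -3\right) + 5 = u \left(u + 3\right) + 5 = u \left(3 + u\right) + 5 = 5 + u \left(3 + u\right)$)
$- \frac{1891}{R{\left(-23,-44 \right)}} = - \frac{1891}{5 + \left(-44\right)^{2} + 3 \left(-44\right)} = - \frac{1891}{5 + 1936 - 132} = - \frac{1891}{1809}$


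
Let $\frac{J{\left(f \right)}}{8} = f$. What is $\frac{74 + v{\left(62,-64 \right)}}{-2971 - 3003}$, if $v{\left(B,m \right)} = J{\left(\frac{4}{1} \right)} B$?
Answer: $- \frac{1029}{2987} \approx -0.34449$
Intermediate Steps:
$J{\left(f \right)} = 8 f$
$v{\left(B,m \right)} = 32 B$ ($v{\left(B,m \right)} = 8 \cdot \frac{4}{1} B = 8 \cdot 4 \cdot 1 B = 8 \cdot 4 B = 32 B$)
$\frac{74 + v{\left(62,-64 \right)}}{-2971 - 3003} = \frac{74 + 32 \cdot 62}{-2971 - 3003} = \frac{74 + 1984}{-5974} = 2058 \left(- \frac{1}{5974}\right) = - \frac{1029}{2987}$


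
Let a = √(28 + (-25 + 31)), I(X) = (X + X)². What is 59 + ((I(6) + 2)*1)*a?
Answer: 59 + 146*√34 ≈ 910.32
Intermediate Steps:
I(X) = 4*X² (I(X) = (2*X)² = 4*X²)
a = √34 (a = √(28 + 6) = √34 ≈ 5.8309)
59 + ((I(6) + 2)*1)*a = 59 + ((4*6² + 2)*1)*√34 = 59 + ((4*36 + 2)*1)*√34 = 59 + ((144 + 2)*1)*√34 = 59 + (146*1)*√34 = 59 + 146*√34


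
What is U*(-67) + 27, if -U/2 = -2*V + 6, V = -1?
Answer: 1099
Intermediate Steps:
U = -16 (U = -2*(-2*(-1) + 6) = -2*(2 + 6) = -2*8 = -16)
U*(-67) + 27 = -16*(-67) + 27 = 1072 + 27 = 1099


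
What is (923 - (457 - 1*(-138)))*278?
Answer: 91184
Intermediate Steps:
(923 - (457 - 1*(-138)))*278 = (923 - (457 + 138))*278 = (923 - 1*595)*278 = (923 - 595)*278 = 328*278 = 91184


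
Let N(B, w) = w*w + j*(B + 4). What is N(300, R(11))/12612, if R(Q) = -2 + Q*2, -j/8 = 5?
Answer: -980/1051 ≈ -0.93245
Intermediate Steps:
j = -40 (j = -8*5 = -40)
R(Q) = -2 + 2*Q
N(B, w) = -160 + w² - 40*B (N(B, w) = w*w - 40*(B + 4) = w² - 40*(4 + B) = w² + (-160 - 40*B) = -160 + w² - 40*B)
N(300, R(11))/12612 = (-160 + (-2 + 2*11)² - 40*300)/12612 = (-160 + (-2 + 22)² - 12000)*(1/12612) = (-160 + 20² - 12000)*(1/12612) = (-160 + 400 - 12000)*(1/12612) = -11760*1/12612 = -980/1051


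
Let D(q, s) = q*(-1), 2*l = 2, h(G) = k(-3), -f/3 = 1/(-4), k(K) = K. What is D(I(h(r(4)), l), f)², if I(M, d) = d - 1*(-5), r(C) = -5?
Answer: 36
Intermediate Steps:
f = ¾ (f = -3/(-4) = -3*(-¼) = ¾ ≈ 0.75000)
h(G) = -3
l = 1 (l = (½)*2 = 1)
I(M, d) = 5 + d (I(M, d) = d + 5 = 5 + d)
D(q, s) = -q
D(I(h(r(4)), l), f)² = (-(5 + 1))² = (-1*6)² = (-6)² = 36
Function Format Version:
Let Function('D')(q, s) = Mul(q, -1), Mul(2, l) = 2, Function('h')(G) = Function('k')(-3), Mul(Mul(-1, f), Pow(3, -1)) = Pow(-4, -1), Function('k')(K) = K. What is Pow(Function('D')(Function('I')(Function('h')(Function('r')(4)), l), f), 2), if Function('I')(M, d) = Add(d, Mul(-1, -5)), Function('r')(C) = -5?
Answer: 36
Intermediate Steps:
f = Rational(3, 4) (f = Mul(-3, Pow(-4, -1)) = Mul(-3, Rational(-1, 4)) = Rational(3, 4) ≈ 0.75000)
Function('h')(G) = -3
l = 1 (l = Mul(Rational(1, 2), 2) = 1)
Function('I')(M, d) = Add(5, d) (Function('I')(M, d) = Add(d, 5) = Add(5, d))
Function('D')(q, s) = Mul(-1, q)
Pow(Function('D')(Function('I')(Function('h')(Function('r')(4)), l), f), 2) = Pow(Mul(-1, Add(5, 1)), 2) = Pow(Mul(-1, 6), 2) = Pow(-6, 2) = 36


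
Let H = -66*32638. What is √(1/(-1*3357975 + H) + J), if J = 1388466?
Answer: √42185844395945902191/5512083 ≈ 1178.3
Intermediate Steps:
H = -2154108
√(1/(-1*3357975 + H) + J) = √(1/(-1*3357975 - 2154108) + 1388466) = √(1/(-3357975 - 2154108) + 1388466) = √(1/(-5512083) + 1388466) = √(-1/5512083 + 1388466) = √(7653339834677/5512083) = √42185844395945902191/5512083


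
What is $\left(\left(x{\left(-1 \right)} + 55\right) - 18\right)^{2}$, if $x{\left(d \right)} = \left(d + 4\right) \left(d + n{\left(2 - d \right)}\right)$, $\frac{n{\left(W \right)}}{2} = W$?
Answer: $2704$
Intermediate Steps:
$n{\left(W \right)} = 2 W$
$x{\left(d \right)} = \left(4 + d\right) \left(4 - d\right)$ ($x{\left(d \right)} = \left(d + 4\right) \left(d + 2 \left(2 - d\right)\right) = \left(4 + d\right) \left(d - \left(-4 + 2 d\right)\right) = \left(4 + d\right) \left(4 - d\right)$)
$\left(\left(x{\left(-1 \right)} + 55\right) - 18\right)^{2} = \left(\left(\left(16 - \left(-1\right)^{2}\right) + 55\right) - 18\right)^{2} = \left(\left(\left(16 - 1\right) + 55\right) - 18\right)^{2} = \left(\left(15 + 55\right) - 18\right)^{2} = \left(70 - 18\right)^{2} = 52^{2} = 2704$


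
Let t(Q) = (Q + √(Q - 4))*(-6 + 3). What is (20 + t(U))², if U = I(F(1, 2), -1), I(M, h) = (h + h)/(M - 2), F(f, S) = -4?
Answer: (19 - I*√33)² ≈ 328.0 - 218.29*I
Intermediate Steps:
I(M, h) = 2*h/(-2 + M) (I(M, h) = (2*h)/(-2 + M) = 2*h/(-2 + M))
U = ⅓ (U = 2*(-1)/(-2 - 4) = 2*(-1)/(-6) = 2*(-1)*(-⅙) = ⅓ ≈ 0.33333)
t(Q) = -3*Q - 3*√(-4 + Q) (t(Q) = (Q + √(-4 + Q))*(-3) = -3*Q - 3*√(-4 + Q))
(20 + t(U))² = (20 + (-3*⅓ - 3*√(-4 + ⅓)))² = (20 + (-1 - I*√33))² = (19 - I*√33)²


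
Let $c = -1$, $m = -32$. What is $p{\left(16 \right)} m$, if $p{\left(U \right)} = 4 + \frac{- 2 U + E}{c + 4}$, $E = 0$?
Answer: $\frac{640}{3} \approx 213.33$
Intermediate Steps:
$p{\left(U \right)} = 4 - \frac{2 U}{3}$ ($p{\left(U \right)} = 4 + \frac{- 2 U + 0}{-1 + 4} = 4 + \frac{\left(-2\right) U}{3} = 4 + - 2 U \frac{1}{3} = 4 - \frac{2 U}{3}$)
$p{\left(16 \right)} m = \left(4 - \frac{32}{3}\right) \left(-32\right) = \left(- \frac{20}{3}\right) \left(-32\right) = \frac{640}{3}$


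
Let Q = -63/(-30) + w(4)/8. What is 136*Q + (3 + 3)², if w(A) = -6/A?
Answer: 2961/10 ≈ 296.10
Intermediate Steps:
Q = 153/80 (Q = -63/(-30) - 6/4/8 = -63*(-1/30) - 6*¼*(⅛) = 21/10 - 3/2*⅛ = 21/10 - 3/16 = 153/80 ≈ 1.9125)
136*Q + (3 + 3)² = 136*(153/80) + (3 + 3)² = 2601/10 + 6² = 2601/10 + 36 = 2961/10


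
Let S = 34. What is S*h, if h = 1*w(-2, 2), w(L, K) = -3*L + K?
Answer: 272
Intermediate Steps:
w(L, K) = K - 3*L
h = 8 (h = 1*(2 - 3*(-2)) = 1*(2 + 6) = 1*8 = 8)
S*h = 34*8 = 272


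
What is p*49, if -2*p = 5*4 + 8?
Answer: -686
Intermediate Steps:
p = -14 (p = -(5*4 + 8)/2 = -(20 + 8)/2 = -1/2*28 = -14)
p*49 = -14*49 = -686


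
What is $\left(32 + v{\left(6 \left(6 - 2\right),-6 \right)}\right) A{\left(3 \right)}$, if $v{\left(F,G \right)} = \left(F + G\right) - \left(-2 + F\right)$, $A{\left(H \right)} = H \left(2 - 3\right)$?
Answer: $-84$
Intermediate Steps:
$A{\left(H \right)} = - H$ ($A{\left(H \right)} = H \left(-1\right) = - H$)
$v{\left(F,G \right)} = 2 + G$
$\left(32 + v{\left(6 \left(6 - 2\right),-6 \right)}\right) A{\left(3 \right)} = \left(32 + \left(2 - 6\right)\right) \left(\left(-1\right) 3\right) = \left(32 - 4\right) \left(-3\right) = 28 \left(-3\right) = -84$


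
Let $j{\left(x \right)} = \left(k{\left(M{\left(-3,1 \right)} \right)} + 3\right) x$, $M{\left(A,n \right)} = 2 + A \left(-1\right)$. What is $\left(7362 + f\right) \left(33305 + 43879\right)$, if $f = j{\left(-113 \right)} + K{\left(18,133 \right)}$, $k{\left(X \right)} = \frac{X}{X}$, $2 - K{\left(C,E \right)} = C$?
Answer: $532106496$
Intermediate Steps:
$M{\left(A,n \right)} = 2 - A$
$K{\left(C,E \right)} = 2 - C$
$k{\left(X \right)} = 1$
$j{\left(x \right)} = 4 x$ ($j{\left(x \right)} = \left(1 + 3\right) x = 4 x$)
$f = -468$ ($f = 4 \left(-113\right) + \left(2 - 18\right) = -452 + \left(2 - 18\right) = -452 - 16 = -468$)
$\left(7362 + f\right) \left(33305 + 43879\right) = \left(7362 - 468\right) \left(33305 + 43879\right) = 6894 \cdot 77184 = 532106496$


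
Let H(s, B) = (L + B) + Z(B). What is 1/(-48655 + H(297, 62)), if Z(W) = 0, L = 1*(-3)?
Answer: -1/48596 ≈ -2.0578e-5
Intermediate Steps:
L = -3
H(s, B) = -3 + B (H(s, B) = (-3 + B) + 0 = -3 + B)
1/(-48655 + H(297, 62)) = 1/(-48655 + (-3 + 62)) = 1/(-48655 + 59) = 1/(-48596) = -1/48596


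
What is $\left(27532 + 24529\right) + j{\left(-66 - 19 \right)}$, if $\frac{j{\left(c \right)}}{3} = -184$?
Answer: $51509$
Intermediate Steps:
$j{\left(c \right)} = -552$ ($j{\left(c \right)} = 3 \left(-184\right) = -552$)
$\left(27532 + 24529\right) + j{\left(-66 - 19 \right)} = \left(27532 + 24529\right) - 552 = 52061 - 552 = 51509$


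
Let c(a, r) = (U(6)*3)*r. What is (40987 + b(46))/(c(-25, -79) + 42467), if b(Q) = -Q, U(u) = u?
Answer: 40941/41045 ≈ 0.99747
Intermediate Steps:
c(a, r) = 18*r (c(a, r) = (6*3)*r = 18*r)
(40987 + b(46))/(c(-25, -79) + 42467) = (40987 - 1*46)/(18*(-79) + 42467) = (40987 - 46)/(-1422 + 42467) = 40941/41045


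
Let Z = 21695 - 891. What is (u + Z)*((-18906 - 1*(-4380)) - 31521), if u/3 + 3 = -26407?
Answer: 2690342022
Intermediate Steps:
u = -79230 (u = -9 + 3*(-26407) = -9 - 79221 = -79230)
Z = 20804
(u + Z)*((-18906 - 1*(-4380)) - 31521) = (-79230 + 20804)*((-18906 - 1*(-4380)) - 31521) = -58426*((-18906 + 4380) - 31521) = -58426*(-14526 - 31521) = -58426*(-46047) = 2690342022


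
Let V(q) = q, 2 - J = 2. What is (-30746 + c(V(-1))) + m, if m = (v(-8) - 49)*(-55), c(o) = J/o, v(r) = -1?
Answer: -27996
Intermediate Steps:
J = 0 (J = 2 - 1*2 = 2 - 2 = 0)
c(o) = 0 (c(o) = 0/o = 0)
m = 2750 (m = (-1 - 49)*(-55) = -50*(-55) = 2750)
(-30746 + c(V(-1))) + m = (-30746 + 0) + 2750 = -30746 + 2750 = -27996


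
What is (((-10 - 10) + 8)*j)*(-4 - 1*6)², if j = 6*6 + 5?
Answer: -49200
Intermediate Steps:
j = 41 (j = 36 + 5 = 41)
(((-10 - 10) + 8)*j)*(-4 - 1*6)² = (((-10 - 10) + 8)*41)*(-4 - 1*6)² = ((-20 + 8)*41)*(-4 - 6)² = -12*41*(-10)² = -492*100 = -49200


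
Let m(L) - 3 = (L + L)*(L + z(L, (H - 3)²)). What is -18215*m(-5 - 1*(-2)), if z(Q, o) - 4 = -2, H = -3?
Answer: -163935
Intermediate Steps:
z(Q, o) = 2 (z(Q, o) = 4 - 2 = 2)
m(L) = 3 + 2*L*(2 + L) (m(L) = 3 + (L + L)*(L + 2) = 3 + (2*L)*(2 + L) = 3 + 2*L*(2 + L))
-18215*m(-5 - 1*(-2)) = -18215*(3 + 2*(-5 - 1*(-2))² + 4*(-5 - 1*(-2))) = -18215*(3 + 2*(-5 + 2)² + 4*(-5 + 2)) = -18215*(3 + 2*(-3)² + 4*(-3)) = -18215*(3 + 2*9 - 12) = -18215*(3 + 18 - 12) = -18215*9 = -163935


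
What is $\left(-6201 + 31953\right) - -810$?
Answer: $26562$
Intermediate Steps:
$\left(-6201 + 31953\right) - -810 = 25752 + 810 = 26562$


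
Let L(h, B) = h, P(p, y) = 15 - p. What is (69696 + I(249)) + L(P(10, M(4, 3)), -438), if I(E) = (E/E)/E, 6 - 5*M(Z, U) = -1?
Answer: 17355550/249 ≈ 69701.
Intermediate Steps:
M(Z, U) = 7/5 (M(Z, U) = 6/5 - ⅕*(-1) = 6/5 + ⅕ = 7/5)
I(E) = 1/E
(69696 + I(249)) + L(P(10, M(4, 3)), -438) = (69696 + 1/249) + (15 - 1*10) = (69696 + 1/249) + (15 - 10) = 17354305/249 + 5 = 17355550/249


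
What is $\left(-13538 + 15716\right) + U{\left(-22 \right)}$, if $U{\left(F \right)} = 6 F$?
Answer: $2046$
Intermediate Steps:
$\left(-13538 + 15716\right) + U{\left(-22 \right)} = \left(-13538 + 15716\right) + 6 \left(-22\right) = 2178 - 132 = 2046$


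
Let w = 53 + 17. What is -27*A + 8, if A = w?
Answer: -1882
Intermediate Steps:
w = 70
A = 70
-27*A + 8 = -27*70 + 8 = -1890 + 8 = -1882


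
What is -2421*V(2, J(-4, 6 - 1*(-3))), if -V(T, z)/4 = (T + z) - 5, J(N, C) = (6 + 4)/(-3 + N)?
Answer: -300204/7 ≈ -42886.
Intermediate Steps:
J(N, C) = 10/(-3 + N)
V(T, z) = 20 - 4*T - 4*z (V(T, z) = -4*((T + z) - 5) = -4*(-5 + T + z) = 20 - 4*T - 4*z)
-2421*V(2, J(-4, 6 - 1*(-3))) = -2421*(20 - 4*2 - 40/(-3 - 4)) = -2421*(20 - 8 - 40/(-7)) = -2421*(20 - 8 - 40*(-1)/7) = -2421*(20 - 8 - 4*(-10/7)) = -2421*(20 - 8 + 40/7) = -2421*124/7 = -300204/7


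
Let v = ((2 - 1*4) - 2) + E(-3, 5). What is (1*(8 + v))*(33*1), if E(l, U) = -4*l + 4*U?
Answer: 1188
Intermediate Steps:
v = 28 (v = ((2 - 1*4) - 2) + (-4*(-3) + 4*5) = ((2 - 4) - 2) + (12 + 20) = (-2 - 2) + 32 = -4 + 32 = 28)
(1*(8 + v))*(33*1) = (1*(8 + 28))*(33*1) = (1*36)*33 = 36*33 = 1188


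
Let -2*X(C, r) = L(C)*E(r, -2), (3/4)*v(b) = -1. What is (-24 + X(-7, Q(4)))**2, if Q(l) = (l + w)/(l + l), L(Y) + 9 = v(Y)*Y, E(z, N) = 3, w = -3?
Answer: 2401/4 ≈ 600.25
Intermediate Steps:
v(b) = -4/3 (v(b) = (4/3)*(-1) = -4/3)
L(Y) = -9 - 4*Y/3
Q(l) = (-3 + l)/(2*l) (Q(l) = (l - 3)/(l + l) = (-3 + l)/((2*l)) = (-3 + l)*(1/(2*l)) = (-3 + l)/(2*l))
X(C, r) = 27/2 + 2*C (X(C, r) = -(-9 - 4*C/3)*3/2 = -(-27 - 4*C)/2 = 27/2 + 2*C)
(-24 + X(-7, Q(4)))**2 = (-24 + (27/2 + 2*(-7)))**2 = (-24 + (27/2 - 14))**2 = (-24 - 1/2)**2 = (-49/2)**2 = 2401/4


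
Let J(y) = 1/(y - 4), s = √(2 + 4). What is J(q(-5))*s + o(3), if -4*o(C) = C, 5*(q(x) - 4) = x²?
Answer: -¾ + √6/5 ≈ -0.26010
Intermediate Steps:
q(x) = 4 + x²/5
o(C) = -C/4
s = √6 ≈ 2.4495
J(y) = 1/(-4 + y)
J(q(-5))*s + o(3) = √6/(-4 + (4 + (⅕)*(-5)²)) - ¼*3 = √6/(-4 + (4 + (⅕)*25)) - ¾ = √6/(-4 + (4 + 5)) - ¾ = √6/(-4 + 9) - ¾ = √6/5 - ¾ = -¾ + √6/5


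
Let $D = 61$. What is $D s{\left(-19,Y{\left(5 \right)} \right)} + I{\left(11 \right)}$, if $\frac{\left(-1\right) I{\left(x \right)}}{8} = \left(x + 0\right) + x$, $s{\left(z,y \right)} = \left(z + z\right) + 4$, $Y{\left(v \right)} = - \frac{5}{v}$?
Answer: $-2250$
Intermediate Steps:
$s{\left(z,y \right)} = 4 + 2 z$ ($s{\left(z,y \right)} = 2 z + 4 = 4 + 2 z$)
$I{\left(x \right)} = - 16 x$ ($I{\left(x \right)} = - 8 \left(\left(x + 0\right) + x\right) = - 8 \left(x + x\right) = - 8 \cdot 2 x = - 16 x$)
$D s{\left(-19,Y{\left(5 \right)} \right)} + I{\left(11 \right)} = 61 \left(4 + 2 \left(-19\right)\right) - 176 = 61 \left(4 - 38\right) - 176 = 61 \left(-34\right) - 176 = -2074 - 176 = -2250$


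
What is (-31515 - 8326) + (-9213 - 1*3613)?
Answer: -52667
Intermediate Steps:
(-31515 - 8326) + (-9213 - 1*3613) = -39841 + (-9213 - 3613) = -39841 - 12826 = -52667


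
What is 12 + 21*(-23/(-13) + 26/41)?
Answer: 33297/533 ≈ 62.471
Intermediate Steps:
12 + 21*(-23/(-13) + 26/41) = 12 + 21*(-23*(-1/13) + 26*(1/41)) = 12 + 21*(23/13 + 26/41) = 12 + 21*(1281/533) = 12 + 26901/533 = 33297/533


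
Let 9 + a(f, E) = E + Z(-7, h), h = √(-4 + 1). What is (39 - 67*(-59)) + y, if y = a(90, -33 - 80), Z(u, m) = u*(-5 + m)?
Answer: 3905 - 7*I*√3 ≈ 3905.0 - 12.124*I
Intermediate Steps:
h = I*√3 (h = √(-3) = I*√3 ≈ 1.732*I)
a(f, E) = 26 + E - 7*I*√3 (a(f, E) = -9 + (E - 7*(-5 + I*√3)) = -9 + (E + (35 - 7*I*√3)) = -9 + (35 + E - 7*I*√3) = 26 + E - 7*I*√3)
y = -87 - 7*I*√3 (y = 26 + (-33 - 80) - 7*I*√3 = 26 - 113 - 7*I*√3 = -87 - 7*I*√3 ≈ -87.0 - 12.124*I)
(39 - 67*(-59)) + y = (39 - 67*(-59)) + (-87 - 7*I*√3) = (39 + 3953) + (-87 - 7*I*√3) = 3992 + (-87 - 7*I*√3) = 3905 - 7*I*√3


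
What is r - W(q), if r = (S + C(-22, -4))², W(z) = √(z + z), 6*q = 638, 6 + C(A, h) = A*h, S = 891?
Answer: 946729 - √1914/3 ≈ 9.4671e+5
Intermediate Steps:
C(A, h) = -6 + A*h
q = 319/3 (q = (⅙)*638 = 319/3 ≈ 106.33)
W(z) = √2*√z (W(z) = √(2*z) = √2*√z)
r = 946729 (r = (891 + (-6 - 22*(-4)))² = (891 + (-6 + 88))² = (891 + 82)² = 973² = 946729)
r - W(q) = 946729 - √2*√(319/3) = 946729 - √2*√957/3 = 946729 - √1914/3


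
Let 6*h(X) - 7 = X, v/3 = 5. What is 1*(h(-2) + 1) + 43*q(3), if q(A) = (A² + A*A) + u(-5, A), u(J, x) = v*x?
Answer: 16265/6 ≈ 2710.8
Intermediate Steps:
v = 15 (v = 3*5 = 15)
h(X) = 7/6 + X/6
u(J, x) = 15*x
q(A) = 2*A² + 15*A (q(A) = (A² + A*A) + 15*A = (A² + A²) + 15*A = 2*A² + 15*A)
1*(h(-2) + 1) + 43*q(3) = 1*((7/6 + (⅙)*(-2)) + 1) + 43*(3*(15 + 2*3)) = 1*((7/6 - ⅓) + 1) + 43*(3*(15 + 6)) = 1*(⅚ + 1) + 43*(3*21) = 1*(11/6) + 43*63 = 11/6 + 2709 = 16265/6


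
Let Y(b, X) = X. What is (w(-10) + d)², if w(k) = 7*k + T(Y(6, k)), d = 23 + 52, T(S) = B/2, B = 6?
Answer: 64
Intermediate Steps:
T(S) = 3 (T(S) = 6/2 = 6*(½) = 3)
d = 75
w(k) = 3 + 7*k (w(k) = 7*k + 3 = 3 + 7*k)
(w(-10) + d)² = ((3 + 7*(-10)) + 75)² = ((3 - 70) + 75)² = (-67 + 75)² = 8² = 64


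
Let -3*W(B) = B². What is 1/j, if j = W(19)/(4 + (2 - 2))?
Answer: -12/361 ≈ -0.033241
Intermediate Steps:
W(B) = -B²/3
j = -361/12 (j = (-⅓*19²)/(4 + (2 - 2)) = (-⅓*361)/(4 + 0) = -361/3/4 = (¼)*(-361/3) = -361/12 ≈ -30.083)
1/j = 1/(-361/12) = -12/361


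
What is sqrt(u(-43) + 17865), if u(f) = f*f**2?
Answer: 7*I*sqrt(1258) ≈ 248.28*I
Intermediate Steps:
u(f) = f**3
sqrt(u(-43) + 17865) = sqrt((-43)**3 + 17865) = sqrt(-79507 + 17865) = sqrt(-61642) = 7*I*sqrt(1258)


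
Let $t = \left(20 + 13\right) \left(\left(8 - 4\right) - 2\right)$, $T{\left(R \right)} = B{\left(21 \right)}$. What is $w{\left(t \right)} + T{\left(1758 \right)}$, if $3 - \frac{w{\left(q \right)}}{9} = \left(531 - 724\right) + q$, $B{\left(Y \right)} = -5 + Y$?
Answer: $1186$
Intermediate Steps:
$T{\left(R \right)} = 16$ ($T{\left(R \right)} = -5 + 21 = 16$)
$t = 66$ ($t = 33 \left(4 - 2\right) = 33 \cdot 2 = 66$)
$w{\left(q \right)} = 1764 - 9 q$ ($w{\left(q \right)} = 27 - 9 \left(\left(531 - 724\right) + q\right) = 27 - 9 \left(-193 + q\right) = 27 - \left(-1737 + 9 q\right) = 1764 - 9 q$)
$w{\left(t \right)} + T{\left(1758 \right)} = \left(1764 - 594\right) + 16 = 1170 + 16 = 1186$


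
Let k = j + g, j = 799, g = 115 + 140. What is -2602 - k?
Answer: -3656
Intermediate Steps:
g = 255
k = 1054 (k = 799 + 255 = 1054)
-2602 - k = -2602 - 1*1054 = -2602 - 1054 = -3656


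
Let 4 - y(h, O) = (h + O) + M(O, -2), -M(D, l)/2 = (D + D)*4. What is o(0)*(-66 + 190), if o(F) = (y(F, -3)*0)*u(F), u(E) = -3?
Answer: 0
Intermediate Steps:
M(D, l) = -16*D (M(D, l) = -2*(D + D)*4 = -2*2*D*4 = -16*D)
y(h, O) = 4 - h + 15*O (y(h, O) = 4 - ((h + O) - 16*O) = 4 - ((O + h) - 16*O) = 4 - (h - 15*O) = 4 + (-h + 15*O) = 4 - h + 15*O)
o(F) = 0 (o(F) = ((4 - F + 15*(-3))*0)*(-3) = ((4 - F - 45)*0)*(-3) = ((-41 - F)*0)*(-3) = 0*(-3) = 0)
o(0)*(-66 + 190) = 0*(-66 + 190) = 0*124 = 0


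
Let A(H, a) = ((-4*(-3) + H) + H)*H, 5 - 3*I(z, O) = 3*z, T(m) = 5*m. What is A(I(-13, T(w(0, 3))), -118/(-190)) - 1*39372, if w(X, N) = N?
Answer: -348892/9 ≈ -38766.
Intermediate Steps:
I(z, O) = 5/3 - z
A(H, a) = H*(12 + 2*H) (A(H, a) = ((12 + H) + H)*H = (12 + 2*H)*H = H*(12 + 2*H))
A(I(-13, T(w(0, 3))), -118/(-190)) - 1*39372 = 2*(5/3 - 1*(-13))*(6 + (5/3 - 1*(-13))) - 1*39372 = 2*(5/3 + 13)*(6 + (5/3 + 13)) - 39372 = 2*(44/3)*(6 + 44/3) - 39372 = 2*(44/3)*(62/3) - 39372 = 5456/9 - 39372 = -348892/9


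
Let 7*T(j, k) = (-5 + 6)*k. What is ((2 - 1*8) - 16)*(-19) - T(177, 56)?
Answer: 410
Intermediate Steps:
T(j, k) = k/7 (T(j, k) = ((-5 + 6)*k)/7 = (1*k)/7 = k/7)
((2 - 1*8) - 16)*(-19) - T(177, 56) = ((2 - 1*8) - 16)*(-19) - 56/7 = ((2 - 8) - 16)*(-19) - 1*8 = (-6 - 16)*(-19) - 8 = -22*(-19) - 8 = 418 - 8 = 410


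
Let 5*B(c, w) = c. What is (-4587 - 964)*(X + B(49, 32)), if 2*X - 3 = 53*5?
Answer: -3991169/5 ≈ -7.9823e+5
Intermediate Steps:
B(c, w) = c/5
X = 134 (X = 3/2 + (53*5)/2 = 3/2 + (½)*265 = 3/2 + 265/2 = 134)
(-4587 - 964)*(X + B(49, 32)) = (-4587 - 964)*(134 + (⅕)*49) = -5551*(134 + 49/5) = -5551*719/5 = -3991169/5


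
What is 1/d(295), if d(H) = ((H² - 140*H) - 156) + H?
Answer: 1/45864 ≈ 2.1804e-5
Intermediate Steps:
d(H) = -156 + H² - 139*H (d(H) = (-156 + H² - 140*H) + H = -156 + H² - 139*H)
1/d(295) = 1/(-156 + 295² - 139*295) = 1/(-156 + 87025 - 41005) = 1/45864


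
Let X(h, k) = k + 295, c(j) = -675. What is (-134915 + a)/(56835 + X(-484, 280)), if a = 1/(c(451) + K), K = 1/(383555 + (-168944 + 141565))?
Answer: -32436102623261/13802443250590 ≈ -2.3500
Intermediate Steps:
K = 1/356176 (K = 1/(383555 - 27379) = 1/356176 ≈ 2.8076e-6)
X(h, k) = 295 + k
a = -356176/240418799 (a = 1/(-675 + 1/356176) = 1/(-240418799/356176) = -356176/240418799 ≈ -0.0014815)
(-134915 + a)/(56835 + X(-484, 280)) = (-134915 - 356176/240418799)/(56835 + (295 + 280)) = -32436102623261/(240418799*(56835 + 575)) = -32436102623261/240418799/57410 = -32436102623261/240418799*1/57410 = -32436102623261/13802443250590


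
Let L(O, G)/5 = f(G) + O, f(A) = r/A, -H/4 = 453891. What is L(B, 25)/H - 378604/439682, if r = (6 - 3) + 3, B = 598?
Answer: -430434355909/498919256655 ≈ -0.86273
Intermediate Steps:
H = -1815564 (H = -4*453891 = -1815564)
r = 6 (r = 3 + 3 = 6)
f(A) = 6/A
L(O, G) = 5*O + 30/G (L(O, G) = 5*(6/G + O) = 5*(O + 6/G) = 5*O + 30/G)
L(B, 25)/H - 378604/439682 = (5*598 + 30/25)/(-1815564) - 378604/439682 = (2990 + 30*(1/25))*(-1/1815564) - 378604*1/439682 = (2990 + 6/5)*(-1/1815564) - 189302/219841 = (14956/5)*(-1/1815564) - 189302/219841 = -3739/2269455 - 189302/219841 = -430434355909/498919256655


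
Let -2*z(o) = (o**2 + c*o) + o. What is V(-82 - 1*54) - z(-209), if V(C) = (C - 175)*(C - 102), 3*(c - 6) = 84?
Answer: 92201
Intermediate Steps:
c = 34 (c = 6 + (1/3)*84 = 6 + 28 = 34)
V(C) = (-175 + C)*(-102 + C)
z(o) = -35*o/2 - o**2/2 (z(o) = -((o**2 + 34*o) + o)/2 = -(o**2 + 35*o)/2 = -35*o/2 - o**2/2)
V(-82 - 1*54) - z(-209) = (17850 + (-82 - 1*54)**2 - 277*(-82 - 1*54)) - (-1)*(-209)*(35 - 209)/2 = (17850 + (-82 - 54)**2 - 277*(-82 - 54)) - (-1)*(-209)*(-174)/2 = (17850 + (-136)**2 - 277*(-136)) - 1*(-18183) = (17850 + 18496 + 37672) + 18183 = 74018 + 18183 = 92201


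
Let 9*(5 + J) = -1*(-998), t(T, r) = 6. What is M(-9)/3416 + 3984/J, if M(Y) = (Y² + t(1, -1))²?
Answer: 129697353/3255448 ≈ 39.840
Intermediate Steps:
M(Y) = (6 + Y²)² (M(Y) = (Y² + 6)² = (6 + Y²)²)
J = 953/9 (J = -5 + (-1*(-998))/9 = -5 + (⅑)*998 = -5 + 998/9 = 953/9 ≈ 105.89)
M(-9)/3416 + 3984/J = (6 + (-9)²)²/3416 + 3984/(953/9) = (6 + 81)²*(1/3416) + 3984*(9/953) = 87²*(1/3416) + 35856/953 = 7569*(1/3416) + 35856/953 = 7569/3416 + 35856/953 = 129697353/3255448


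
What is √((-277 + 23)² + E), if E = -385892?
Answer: 44*I*√166 ≈ 566.9*I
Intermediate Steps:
√((-277 + 23)² + E) = √((-277 + 23)² - 385892) = √((-254)² - 385892) = √(64516 - 385892) = √(-321376) = 44*I*√166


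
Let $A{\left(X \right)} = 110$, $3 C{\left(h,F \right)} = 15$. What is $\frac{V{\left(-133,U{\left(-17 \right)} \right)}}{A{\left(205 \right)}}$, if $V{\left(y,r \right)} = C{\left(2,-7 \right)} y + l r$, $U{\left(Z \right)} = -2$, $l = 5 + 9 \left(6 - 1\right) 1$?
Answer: $- \frac{153}{22} \approx -6.9545$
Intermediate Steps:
$C{\left(h,F \right)} = 5$ ($C{\left(h,F \right)} = \frac{1}{3} \cdot 15 = 5$)
$l = 50$ ($l = 5 + 9 \cdot 5 \cdot 1 = 5 + 9 \cdot 5 = 5 + 45 = 50$)
$V{\left(y,r \right)} = 5 y + 50 r$
$\frac{V{\left(-133,U{\left(-17 \right)} \right)}}{A{\left(205 \right)}} = \frac{5 \left(-133\right) + 50 \left(-2\right)}{110} = \left(-665 - 100\right) \frac{1}{110} = \left(-765\right) \frac{1}{110} = - \frac{153}{22}$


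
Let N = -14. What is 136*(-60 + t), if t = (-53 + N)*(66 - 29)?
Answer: -345304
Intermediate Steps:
t = -2479 (t = (-53 - 14)*(66 - 29) = -67*37 = -2479)
136*(-60 + t) = 136*(-60 - 2479) = 136*(-2539) = -345304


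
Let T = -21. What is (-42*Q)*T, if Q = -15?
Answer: -13230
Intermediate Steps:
(-42*Q)*T = -42*(-15)*(-21) = 630*(-21) = -13230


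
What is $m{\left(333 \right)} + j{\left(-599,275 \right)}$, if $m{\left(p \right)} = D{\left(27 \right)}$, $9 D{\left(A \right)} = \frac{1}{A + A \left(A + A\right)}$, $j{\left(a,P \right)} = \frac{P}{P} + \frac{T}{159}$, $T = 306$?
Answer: $\frac{2071628}{708345} \approx 2.9246$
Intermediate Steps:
$j{\left(a,P \right)} = \frac{155}{53}$ ($j{\left(a,P \right)} = \frac{P}{P} + \frac{306}{159} = 1 + 306 \cdot \frac{1}{159} = 1 + \frac{102}{53} = \frac{155}{53}$)
$D{\left(A \right)} = \frac{1}{9 \left(A + 2 A^{2}\right)}$ ($D{\left(A \right)} = \frac{1}{9 \left(A + A \left(A + A\right)\right)} = \frac{1}{9 \left(A + A 2 A\right)} = \frac{1}{9 \left(A + 2 A^{2}\right)}$)
$m{\left(p \right)} = \frac{1}{13365}$ ($m{\left(p \right)} = \frac{1}{9 \cdot 27 \left(1 + 2 \cdot 27\right)} = \frac{1}{9} \cdot \frac{1}{27} \frac{1}{1 + 54} = \frac{1}{9} \cdot \frac{1}{27} \cdot \frac{1}{55} = \frac{1}{13365}$)
$m{\left(333 \right)} + j{\left(-599,275 \right)} = \frac{1}{13365} + \frac{155}{53} = \frac{2071628}{708345}$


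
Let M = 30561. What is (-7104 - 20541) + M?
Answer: 2916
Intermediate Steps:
(-7104 - 20541) + M = (-7104 - 20541) + 30561 = -27645 + 30561 = 2916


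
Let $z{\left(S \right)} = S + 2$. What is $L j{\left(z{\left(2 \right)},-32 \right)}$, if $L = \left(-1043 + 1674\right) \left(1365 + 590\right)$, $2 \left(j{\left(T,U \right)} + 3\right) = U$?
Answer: $-23438495$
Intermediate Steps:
$z{\left(S \right)} = 2 + S$
$j{\left(T,U \right)} = -3 + \frac{U}{2}$
$L = 1233605$ ($L = 631 \cdot 1955 = 1233605$)
$L j{\left(z{\left(2 \right)},-32 \right)} = 1233605 \left(-3 + \frac{1}{2} \left(-32\right)\right) = 1233605 \left(-3 - 16\right) = 1233605 \left(-19\right) = -23438495$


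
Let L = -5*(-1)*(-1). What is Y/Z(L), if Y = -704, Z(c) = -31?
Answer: 704/31 ≈ 22.710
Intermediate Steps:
L = -5 (L = 5*(-1) = -5)
Y/Z(L) = -704/(-31) = -704*(-1/31) = 704/31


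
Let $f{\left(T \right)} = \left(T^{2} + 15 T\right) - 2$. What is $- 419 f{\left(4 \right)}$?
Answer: $-31006$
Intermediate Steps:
$f{\left(T \right)} = -2 + T^{2} + 15 T$
$- 419 f{\left(4 \right)} = - 419 \left(-2 + 4^{2} + 15 \cdot 4\right) = - 419 \left(-2 + 16 + 60\right) = \left(-419\right) 74 = -31006$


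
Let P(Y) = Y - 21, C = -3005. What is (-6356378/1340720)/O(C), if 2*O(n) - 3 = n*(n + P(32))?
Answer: -3178189/3015605410140 ≈ -1.0539e-6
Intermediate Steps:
P(Y) = -21 + Y
O(n) = 3/2 + n*(11 + n)/2 (O(n) = 3/2 + (n*(n + (-21 + 32)))/2 = 3/2 + (n*(n + 11))/2 = 3/2 + (n*(11 + n))/2 = 3/2 + n*(11 + n)/2)
(-6356378/1340720)/O(C) = (-6356378/1340720)/(3/2 + (1/2)*(-3005)**2 + (11/2)*(-3005)) = (-6356378*1/1340720)/(3/2 + (1/2)*9030025 - 33055/2) = -3178189/(670360*(3/2 + 9030025/2 - 33055/2)) = -3178189/(670360*8996973/2) = -3178189/670360*2/8996973 = -3178189/3015605410140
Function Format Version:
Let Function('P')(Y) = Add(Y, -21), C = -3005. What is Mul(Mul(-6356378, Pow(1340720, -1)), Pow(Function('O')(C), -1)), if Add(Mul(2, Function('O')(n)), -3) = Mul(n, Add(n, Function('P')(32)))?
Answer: Rational(-3178189, 3015605410140) ≈ -1.0539e-6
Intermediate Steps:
Function('P')(Y) = Add(-21, Y)
Function('O')(n) = Add(Rational(3, 2), Mul(Rational(1, 2), n, Add(11, n))) (Function('O')(n) = Add(Rational(3, 2), Mul(Rational(1, 2), Mul(n, Add(n, Add(-21, 32))))) = Add(Rational(3, 2), Mul(Rational(1, 2), Mul(n, Add(n, 11)))) = Add(Rational(3, 2), Mul(Rational(1, 2), Mul(n, Add(11, n)))) = Add(Rational(3, 2), Mul(Rational(1, 2), n, Add(11, n))))
Mul(Mul(-6356378, Pow(1340720, -1)), Pow(Function('O')(C), -1)) = Mul(Mul(-6356378, Pow(1340720, -1)), Pow(Add(Rational(3, 2), Mul(Rational(1, 2), Pow(-3005, 2)), Mul(Rational(11, 2), -3005)), -1)) = Mul(Mul(-6356378, Rational(1, 1340720)), Pow(Add(Rational(3, 2), Mul(Rational(1, 2), 9030025), Rational(-33055, 2)), -1)) = Mul(Rational(-3178189, 670360), Pow(Add(Rational(3, 2), Rational(9030025, 2), Rational(-33055, 2)), -1)) = Mul(Rational(-3178189, 670360), Pow(Rational(8996973, 2), -1)) = Mul(Rational(-3178189, 670360), Rational(2, 8996973)) = Rational(-3178189, 3015605410140)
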